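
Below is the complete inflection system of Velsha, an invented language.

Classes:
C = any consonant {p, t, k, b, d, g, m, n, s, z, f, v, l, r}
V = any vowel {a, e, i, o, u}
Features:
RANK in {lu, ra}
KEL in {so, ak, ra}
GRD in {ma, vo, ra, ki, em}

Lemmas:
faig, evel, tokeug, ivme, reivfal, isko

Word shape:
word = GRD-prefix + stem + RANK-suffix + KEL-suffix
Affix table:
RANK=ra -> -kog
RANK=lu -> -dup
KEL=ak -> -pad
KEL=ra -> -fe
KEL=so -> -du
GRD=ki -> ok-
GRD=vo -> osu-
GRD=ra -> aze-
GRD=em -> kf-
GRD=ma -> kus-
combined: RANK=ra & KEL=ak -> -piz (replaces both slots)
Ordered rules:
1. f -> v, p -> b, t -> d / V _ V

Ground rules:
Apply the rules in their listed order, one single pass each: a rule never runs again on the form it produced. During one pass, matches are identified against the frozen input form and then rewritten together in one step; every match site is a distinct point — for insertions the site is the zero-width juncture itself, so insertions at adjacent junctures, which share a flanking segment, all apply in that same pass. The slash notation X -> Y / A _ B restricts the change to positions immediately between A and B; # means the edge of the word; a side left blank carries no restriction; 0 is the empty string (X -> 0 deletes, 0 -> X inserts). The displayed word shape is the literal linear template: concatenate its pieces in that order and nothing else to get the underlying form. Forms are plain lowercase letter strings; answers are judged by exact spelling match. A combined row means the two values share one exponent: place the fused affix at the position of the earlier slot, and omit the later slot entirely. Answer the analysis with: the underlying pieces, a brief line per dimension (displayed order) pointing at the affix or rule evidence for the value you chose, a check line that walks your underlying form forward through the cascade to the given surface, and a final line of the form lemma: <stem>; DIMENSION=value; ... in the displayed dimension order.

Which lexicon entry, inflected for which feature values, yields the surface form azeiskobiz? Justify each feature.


underlying: aze-isko-piz
RANK=ra - signalled by the combined affix row
KEL=ak - signalled by the combined affix row
GRD=ra - signalled by the affix aze-
check: azeiskopiz -> azeiskobiz
lemma: isko; RANK=ra; KEL=ak; GRD=ra


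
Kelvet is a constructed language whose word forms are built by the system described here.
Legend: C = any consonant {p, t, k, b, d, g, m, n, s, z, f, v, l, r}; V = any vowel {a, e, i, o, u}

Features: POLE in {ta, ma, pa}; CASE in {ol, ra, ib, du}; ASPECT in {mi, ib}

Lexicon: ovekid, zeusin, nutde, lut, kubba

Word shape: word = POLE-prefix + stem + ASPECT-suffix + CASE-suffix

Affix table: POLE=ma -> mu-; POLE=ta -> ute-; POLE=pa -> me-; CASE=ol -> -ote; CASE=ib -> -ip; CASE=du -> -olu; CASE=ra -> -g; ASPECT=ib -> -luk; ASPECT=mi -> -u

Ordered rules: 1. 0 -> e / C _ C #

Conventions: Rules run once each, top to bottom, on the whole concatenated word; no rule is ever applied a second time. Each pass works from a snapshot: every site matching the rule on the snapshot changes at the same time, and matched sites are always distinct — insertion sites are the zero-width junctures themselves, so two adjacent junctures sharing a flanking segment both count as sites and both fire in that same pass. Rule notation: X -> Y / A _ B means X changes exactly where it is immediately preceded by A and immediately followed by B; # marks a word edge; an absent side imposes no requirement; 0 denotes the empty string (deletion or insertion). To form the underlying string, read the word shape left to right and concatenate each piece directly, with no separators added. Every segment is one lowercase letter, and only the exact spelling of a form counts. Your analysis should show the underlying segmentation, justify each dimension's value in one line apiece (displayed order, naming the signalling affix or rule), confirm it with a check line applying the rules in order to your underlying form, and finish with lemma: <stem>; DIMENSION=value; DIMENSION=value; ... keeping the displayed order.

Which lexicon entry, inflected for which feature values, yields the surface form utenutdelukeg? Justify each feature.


underlying: ute-nutde-luk-g
POLE=ta - signalled by the affix ute-
CASE=ra - signalled by the affix -g
ASPECT=ib - signalled by the affix -luk
check: utenutdelukg -> utenutdelukeg
lemma: nutde; POLE=ta; CASE=ra; ASPECT=ib


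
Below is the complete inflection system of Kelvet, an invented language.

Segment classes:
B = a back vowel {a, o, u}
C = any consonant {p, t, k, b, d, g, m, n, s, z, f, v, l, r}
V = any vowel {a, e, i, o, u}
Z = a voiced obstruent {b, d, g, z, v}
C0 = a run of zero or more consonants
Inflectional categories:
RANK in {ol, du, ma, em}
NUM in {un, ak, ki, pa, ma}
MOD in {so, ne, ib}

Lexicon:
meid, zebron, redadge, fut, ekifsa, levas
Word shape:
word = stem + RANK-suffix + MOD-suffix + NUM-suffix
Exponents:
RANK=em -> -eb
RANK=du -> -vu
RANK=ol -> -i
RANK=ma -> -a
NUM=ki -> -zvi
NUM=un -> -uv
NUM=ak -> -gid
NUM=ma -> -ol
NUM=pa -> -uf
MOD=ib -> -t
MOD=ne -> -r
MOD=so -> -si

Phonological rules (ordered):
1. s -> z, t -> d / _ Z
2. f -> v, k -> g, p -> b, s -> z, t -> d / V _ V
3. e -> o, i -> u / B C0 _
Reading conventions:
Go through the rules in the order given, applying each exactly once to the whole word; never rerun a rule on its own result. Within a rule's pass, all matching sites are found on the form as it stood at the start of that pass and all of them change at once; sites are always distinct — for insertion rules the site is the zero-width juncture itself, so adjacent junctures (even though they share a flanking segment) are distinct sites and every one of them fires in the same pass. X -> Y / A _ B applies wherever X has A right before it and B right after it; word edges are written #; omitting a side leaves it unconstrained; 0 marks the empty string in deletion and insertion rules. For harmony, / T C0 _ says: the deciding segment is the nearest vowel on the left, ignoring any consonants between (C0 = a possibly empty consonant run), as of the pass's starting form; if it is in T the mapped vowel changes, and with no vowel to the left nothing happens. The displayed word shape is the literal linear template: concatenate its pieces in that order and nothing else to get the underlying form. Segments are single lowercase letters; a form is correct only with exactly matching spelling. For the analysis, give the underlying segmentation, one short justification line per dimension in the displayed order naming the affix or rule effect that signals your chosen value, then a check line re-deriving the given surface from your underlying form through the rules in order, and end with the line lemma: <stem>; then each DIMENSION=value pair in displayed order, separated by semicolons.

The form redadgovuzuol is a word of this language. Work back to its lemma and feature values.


underlying: redadge-vu-si-ol
RANK=du - signalled by the affix -vu
NUM=ma - signalled by the affix -ol
MOD=so - signalled by the affix -si
check: redadgevusiol -> redadgevusiol -> redadgevuziol -> redadgovuzuol
lemma: redadge; RANK=du; NUM=ma; MOD=so


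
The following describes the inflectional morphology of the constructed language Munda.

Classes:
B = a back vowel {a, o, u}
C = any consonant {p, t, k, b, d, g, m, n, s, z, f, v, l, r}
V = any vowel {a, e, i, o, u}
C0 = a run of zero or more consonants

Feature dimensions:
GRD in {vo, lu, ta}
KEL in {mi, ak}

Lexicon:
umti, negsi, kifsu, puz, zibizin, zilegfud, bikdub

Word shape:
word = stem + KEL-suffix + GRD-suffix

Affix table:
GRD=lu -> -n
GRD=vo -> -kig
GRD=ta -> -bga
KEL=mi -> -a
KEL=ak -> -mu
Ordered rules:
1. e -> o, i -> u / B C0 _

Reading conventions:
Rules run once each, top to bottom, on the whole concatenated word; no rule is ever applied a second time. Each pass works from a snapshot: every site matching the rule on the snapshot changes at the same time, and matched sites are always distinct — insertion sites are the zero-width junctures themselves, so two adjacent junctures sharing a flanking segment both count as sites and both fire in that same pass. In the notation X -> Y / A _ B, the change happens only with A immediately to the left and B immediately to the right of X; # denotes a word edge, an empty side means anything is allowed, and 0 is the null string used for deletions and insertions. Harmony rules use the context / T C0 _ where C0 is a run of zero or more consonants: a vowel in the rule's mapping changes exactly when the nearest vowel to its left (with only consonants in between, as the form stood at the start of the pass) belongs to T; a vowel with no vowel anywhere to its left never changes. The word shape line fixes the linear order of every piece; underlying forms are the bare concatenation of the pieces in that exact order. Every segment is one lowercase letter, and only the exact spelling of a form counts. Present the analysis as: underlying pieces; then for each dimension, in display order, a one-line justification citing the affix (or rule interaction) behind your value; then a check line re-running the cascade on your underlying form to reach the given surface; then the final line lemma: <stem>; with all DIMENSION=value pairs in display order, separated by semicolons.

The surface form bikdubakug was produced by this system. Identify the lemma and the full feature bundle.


underlying: bikdub-a-kig
GRD=vo - signalled by the affix -kig
KEL=mi - signalled by the affix -a
check: bikdubakig -> bikdubakug
lemma: bikdub; GRD=vo; KEL=mi


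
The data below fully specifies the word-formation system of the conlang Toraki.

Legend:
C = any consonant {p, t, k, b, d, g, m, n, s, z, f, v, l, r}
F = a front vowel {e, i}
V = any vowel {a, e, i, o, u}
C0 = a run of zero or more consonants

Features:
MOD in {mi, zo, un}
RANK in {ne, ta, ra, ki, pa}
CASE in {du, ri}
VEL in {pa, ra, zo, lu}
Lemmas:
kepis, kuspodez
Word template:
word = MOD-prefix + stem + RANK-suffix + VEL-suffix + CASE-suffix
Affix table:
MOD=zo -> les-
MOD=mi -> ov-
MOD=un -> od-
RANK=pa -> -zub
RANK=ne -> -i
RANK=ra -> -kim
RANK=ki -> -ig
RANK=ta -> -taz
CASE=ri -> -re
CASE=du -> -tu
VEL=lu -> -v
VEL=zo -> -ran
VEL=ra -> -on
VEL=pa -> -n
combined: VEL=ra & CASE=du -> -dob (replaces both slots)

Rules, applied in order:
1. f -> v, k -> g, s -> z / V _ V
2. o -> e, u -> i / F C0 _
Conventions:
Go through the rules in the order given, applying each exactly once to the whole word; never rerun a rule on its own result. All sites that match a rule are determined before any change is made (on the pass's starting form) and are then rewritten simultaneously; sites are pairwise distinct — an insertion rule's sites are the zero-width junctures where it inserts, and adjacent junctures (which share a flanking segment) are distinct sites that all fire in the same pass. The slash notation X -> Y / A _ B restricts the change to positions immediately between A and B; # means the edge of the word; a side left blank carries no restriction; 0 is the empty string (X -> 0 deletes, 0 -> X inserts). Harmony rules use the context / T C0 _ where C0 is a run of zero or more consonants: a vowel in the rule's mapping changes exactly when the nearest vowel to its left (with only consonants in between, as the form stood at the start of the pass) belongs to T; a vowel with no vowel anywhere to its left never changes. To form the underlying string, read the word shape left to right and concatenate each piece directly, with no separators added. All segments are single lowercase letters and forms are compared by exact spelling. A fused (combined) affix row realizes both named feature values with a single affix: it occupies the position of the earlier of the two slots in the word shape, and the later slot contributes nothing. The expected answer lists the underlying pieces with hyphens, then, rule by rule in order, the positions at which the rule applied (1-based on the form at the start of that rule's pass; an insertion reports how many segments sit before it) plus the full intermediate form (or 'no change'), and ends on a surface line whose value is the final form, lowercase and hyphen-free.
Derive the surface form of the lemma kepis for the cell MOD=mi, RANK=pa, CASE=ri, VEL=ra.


underlying: ov-kepis-zub-on-re
1. f -> v, k -> g, s -> z / V _ V: no change
2. o -> e, u -> i / F C0 _: fires at position(s) 9: ovkepiszibonre
surface: ovkepiszibonre


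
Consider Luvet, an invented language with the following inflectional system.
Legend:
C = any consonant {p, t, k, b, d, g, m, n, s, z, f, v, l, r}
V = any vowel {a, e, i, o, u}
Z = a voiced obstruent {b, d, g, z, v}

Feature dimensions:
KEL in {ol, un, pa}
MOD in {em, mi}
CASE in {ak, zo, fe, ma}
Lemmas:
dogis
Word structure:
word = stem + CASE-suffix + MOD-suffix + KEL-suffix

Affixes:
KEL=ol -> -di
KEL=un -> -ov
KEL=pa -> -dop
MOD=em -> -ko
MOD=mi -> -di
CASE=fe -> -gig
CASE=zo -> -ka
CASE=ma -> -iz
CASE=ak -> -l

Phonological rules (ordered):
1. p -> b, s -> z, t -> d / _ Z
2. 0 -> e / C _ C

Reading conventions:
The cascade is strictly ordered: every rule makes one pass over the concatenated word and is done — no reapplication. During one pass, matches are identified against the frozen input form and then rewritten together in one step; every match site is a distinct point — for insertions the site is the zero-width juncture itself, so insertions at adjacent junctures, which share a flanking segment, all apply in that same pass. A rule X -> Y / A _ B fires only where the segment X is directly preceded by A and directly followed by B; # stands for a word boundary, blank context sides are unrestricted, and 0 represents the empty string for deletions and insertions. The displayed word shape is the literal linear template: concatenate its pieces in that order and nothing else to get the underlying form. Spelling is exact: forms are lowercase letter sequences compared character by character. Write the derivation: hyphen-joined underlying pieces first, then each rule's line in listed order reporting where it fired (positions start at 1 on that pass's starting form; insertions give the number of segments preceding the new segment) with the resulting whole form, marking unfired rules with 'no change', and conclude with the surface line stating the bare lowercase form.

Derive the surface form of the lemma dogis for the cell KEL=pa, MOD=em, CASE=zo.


underlying: dogis-ka-ko-dop
1. p -> b, s -> z, t -> d / _ Z: no change
2. 0 -> e / C _ C: inserts after position(s) 5: dogisekakodop
surface: dogisekakodop


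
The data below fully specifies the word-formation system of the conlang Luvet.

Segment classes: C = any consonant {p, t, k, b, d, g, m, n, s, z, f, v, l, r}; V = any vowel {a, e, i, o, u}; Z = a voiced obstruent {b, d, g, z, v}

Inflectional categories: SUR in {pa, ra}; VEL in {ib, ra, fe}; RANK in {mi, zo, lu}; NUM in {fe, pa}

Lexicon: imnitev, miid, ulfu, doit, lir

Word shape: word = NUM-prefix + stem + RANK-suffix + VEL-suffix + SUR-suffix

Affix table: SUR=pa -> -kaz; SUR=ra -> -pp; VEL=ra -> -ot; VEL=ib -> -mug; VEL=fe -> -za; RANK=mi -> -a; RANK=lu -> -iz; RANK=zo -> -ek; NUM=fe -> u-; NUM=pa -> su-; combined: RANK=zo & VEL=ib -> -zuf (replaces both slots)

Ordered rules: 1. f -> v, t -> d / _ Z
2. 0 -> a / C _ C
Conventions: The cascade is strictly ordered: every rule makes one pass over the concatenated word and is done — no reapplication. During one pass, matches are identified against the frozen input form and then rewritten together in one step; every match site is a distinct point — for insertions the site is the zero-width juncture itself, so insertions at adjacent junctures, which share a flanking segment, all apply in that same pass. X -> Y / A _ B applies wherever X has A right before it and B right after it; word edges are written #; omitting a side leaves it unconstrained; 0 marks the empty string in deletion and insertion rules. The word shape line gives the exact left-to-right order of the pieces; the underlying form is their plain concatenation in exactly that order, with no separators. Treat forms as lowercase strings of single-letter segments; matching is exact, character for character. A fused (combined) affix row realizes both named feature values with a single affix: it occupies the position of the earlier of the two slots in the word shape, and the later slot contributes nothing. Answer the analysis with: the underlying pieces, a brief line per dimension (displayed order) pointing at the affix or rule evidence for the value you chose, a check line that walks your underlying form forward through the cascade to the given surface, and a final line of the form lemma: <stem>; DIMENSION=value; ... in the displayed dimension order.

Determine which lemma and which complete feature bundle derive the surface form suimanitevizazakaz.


underlying: su-imnitev-iz-za-kaz
SUR=pa - signalled by the affix -kaz
VEL=fe - signalled by the affix -za
RANK=lu - signalled by the affix -iz
NUM=pa - signalled by the affix su-
check: suimnitevizzakaz -> suimnitevizzakaz -> suimanitevizazakaz
lemma: imnitev; SUR=pa; VEL=fe; RANK=lu; NUM=pa


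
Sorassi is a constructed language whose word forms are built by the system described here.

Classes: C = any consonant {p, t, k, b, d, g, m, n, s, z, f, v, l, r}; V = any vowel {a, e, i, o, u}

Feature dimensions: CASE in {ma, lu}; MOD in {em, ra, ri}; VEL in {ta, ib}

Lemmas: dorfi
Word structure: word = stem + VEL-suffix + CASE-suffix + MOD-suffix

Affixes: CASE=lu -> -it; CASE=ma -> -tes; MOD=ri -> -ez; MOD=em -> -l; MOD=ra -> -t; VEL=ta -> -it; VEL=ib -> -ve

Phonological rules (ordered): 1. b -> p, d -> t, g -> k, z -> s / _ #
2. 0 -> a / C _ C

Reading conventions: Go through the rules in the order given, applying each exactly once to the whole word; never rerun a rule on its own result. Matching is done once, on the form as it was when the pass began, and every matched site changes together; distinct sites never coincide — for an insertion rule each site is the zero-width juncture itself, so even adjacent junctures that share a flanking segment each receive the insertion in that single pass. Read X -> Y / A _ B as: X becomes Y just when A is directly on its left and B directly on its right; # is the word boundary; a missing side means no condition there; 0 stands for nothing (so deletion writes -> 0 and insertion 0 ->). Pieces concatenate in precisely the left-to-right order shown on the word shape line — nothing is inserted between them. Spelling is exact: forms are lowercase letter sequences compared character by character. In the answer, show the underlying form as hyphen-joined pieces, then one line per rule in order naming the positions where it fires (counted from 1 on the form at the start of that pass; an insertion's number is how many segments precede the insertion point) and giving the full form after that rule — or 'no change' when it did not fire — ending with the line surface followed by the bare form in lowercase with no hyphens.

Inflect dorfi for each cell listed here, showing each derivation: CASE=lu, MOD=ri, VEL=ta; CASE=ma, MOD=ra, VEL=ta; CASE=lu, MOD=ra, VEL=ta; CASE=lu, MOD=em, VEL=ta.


cell CASE=lu, MOD=ri, VEL=ta:
underlying: dorfi-it-it-ez
1. b -> p, d -> t, g -> k, z -> s / _ #: fires at position(s) 11: dorfiitites
2. 0 -> a / C _ C: inserts after position(s) 3: dorafiitites
surface: dorafiitites

cell CASE=ma, MOD=ra, VEL=ta:
underlying: dorfi-it-tes-t
1. b -> p, d -> t, g -> k, z -> s / _ #: no change
2. 0 -> a / C _ C: inserts after position(s) 3, 7, 10: dorafiitatesat
surface: dorafiitatesat

cell CASE=lu, MOD=ra, VEL=ta:
underlying: dorfi-it-it-t
1. b -> p, d -> t, g -> k, z -> s / _ #: no change
2. 0 -> a / C _ C: inserts after position(s) 3, 9: dorafiititat
surface: dorafiititat

cell CASE=lu, MOD=em, VEL=ta:
underlying: dorfi-it-it-l
1. b -> p, d -> t, g -> k, z -> s / _ #: no change
2. 0 -> a / C _ C: inserts after position(s) 3, 9: dorafiitital
surface: dorafiitital


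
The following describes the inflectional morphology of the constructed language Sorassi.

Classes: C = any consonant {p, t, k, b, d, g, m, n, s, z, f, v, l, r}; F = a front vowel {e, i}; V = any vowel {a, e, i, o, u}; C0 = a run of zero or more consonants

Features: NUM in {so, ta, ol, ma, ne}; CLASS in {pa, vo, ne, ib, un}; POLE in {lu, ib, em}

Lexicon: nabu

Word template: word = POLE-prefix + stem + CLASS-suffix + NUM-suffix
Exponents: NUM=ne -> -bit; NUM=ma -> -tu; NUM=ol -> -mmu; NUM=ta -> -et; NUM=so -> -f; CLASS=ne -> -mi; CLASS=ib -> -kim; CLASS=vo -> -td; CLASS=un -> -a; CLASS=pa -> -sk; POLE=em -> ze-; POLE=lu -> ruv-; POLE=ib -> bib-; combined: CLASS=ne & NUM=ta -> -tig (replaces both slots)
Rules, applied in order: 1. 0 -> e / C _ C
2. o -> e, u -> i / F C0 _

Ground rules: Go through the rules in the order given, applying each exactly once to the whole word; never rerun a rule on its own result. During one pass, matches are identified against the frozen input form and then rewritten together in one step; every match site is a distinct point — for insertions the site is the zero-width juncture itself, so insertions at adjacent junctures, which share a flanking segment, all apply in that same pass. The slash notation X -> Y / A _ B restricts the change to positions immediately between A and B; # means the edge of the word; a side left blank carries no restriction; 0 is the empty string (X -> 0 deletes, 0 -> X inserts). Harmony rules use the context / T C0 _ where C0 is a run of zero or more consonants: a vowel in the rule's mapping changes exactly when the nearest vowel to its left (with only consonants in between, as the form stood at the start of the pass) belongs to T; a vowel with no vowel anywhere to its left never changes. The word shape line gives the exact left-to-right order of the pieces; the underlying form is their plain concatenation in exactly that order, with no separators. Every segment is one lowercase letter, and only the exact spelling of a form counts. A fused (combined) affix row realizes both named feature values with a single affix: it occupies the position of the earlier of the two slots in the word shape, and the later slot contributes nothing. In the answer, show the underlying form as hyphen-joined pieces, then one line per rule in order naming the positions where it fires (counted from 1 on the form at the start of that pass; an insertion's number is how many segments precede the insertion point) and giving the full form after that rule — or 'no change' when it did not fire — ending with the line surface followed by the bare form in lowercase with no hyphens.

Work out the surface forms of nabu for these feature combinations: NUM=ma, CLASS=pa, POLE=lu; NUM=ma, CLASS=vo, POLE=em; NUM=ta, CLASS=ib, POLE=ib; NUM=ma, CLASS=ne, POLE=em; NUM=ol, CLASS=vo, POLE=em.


cell NUM=ma, CLASS=pa, POLE=lu:
underlying: ruv-nabu-sk-tu
1. 0 -> e / C _ C: inserts after position(s) 3, 8, 9: ruvenabuseketu
2. o -> e, u -> i / F C0 _: fires at position(s) 14: ruvenabuseketi
surface: ruvenabuseketi

cell NUM=ma, CLASS=vo, POLE=em:
underlying: ze-nabu-td-tu
1. 0 -> e / C _ C: inserts after position(s) 7, 8: zenabutedetu
2. o -> e, u -> i / F C0 _: fires at position(s) 12: zenabutedeti
surface: zenabutedeti

cell NUM=ta, CLASS=ib, POLE=ib:
underlying: bib-nabu-kim-et
1. 0 -> e / C _ C: inserts after position(s) 3: bibenabukimet
2. o -> e, u -> i / F C0 _: no change
surface: bibenabukimet

cell NUM=ma, CLASS=ne, POLE=em:
underlying: ze-nabu-mi-tu
1. 0 -> e / C _ C: no change
2. o -> e, u -> i / F C0 _: fires at position(s) 10: zenabumiti
surface: zenabumiti

cell NUM=ol, CLASS=vo, POLE=em:
underlying: ze-nabu-td-mmu
1. 0 -> e / C _ C: inserts after position(s) 7, 8, 9: zenabutedememu
2. o -> e, u -> i / F C0 _: fires at position(s) 14: zenabutedememi
surface: zenabutedememi


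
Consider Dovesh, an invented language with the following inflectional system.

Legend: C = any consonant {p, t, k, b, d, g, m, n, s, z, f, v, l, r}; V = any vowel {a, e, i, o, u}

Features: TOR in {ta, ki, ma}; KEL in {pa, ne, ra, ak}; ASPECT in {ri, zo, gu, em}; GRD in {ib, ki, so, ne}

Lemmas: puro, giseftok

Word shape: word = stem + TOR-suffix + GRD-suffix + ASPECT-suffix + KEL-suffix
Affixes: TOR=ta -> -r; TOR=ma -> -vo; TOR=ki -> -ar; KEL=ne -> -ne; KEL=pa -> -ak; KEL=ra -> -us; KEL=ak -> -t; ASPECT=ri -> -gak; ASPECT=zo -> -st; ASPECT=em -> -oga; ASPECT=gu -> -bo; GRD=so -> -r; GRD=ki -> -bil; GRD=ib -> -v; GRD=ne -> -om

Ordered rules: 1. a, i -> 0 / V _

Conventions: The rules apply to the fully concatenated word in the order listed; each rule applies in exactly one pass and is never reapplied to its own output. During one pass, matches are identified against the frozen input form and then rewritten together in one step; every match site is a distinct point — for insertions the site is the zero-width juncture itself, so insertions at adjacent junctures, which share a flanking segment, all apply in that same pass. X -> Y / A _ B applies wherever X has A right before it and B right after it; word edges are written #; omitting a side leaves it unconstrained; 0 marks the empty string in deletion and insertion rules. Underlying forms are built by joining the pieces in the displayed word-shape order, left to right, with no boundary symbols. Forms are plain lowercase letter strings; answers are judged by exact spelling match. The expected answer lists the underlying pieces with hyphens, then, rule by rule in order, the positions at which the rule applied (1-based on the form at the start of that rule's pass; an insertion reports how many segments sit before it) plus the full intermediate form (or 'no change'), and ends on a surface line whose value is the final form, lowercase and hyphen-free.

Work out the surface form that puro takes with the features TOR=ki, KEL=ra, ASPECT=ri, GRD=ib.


underlying: puro-ar-v-gak-us
1. a, i -> 0 / V _: fires at position(s) 5: purorvgakus
surface: purorvgakus


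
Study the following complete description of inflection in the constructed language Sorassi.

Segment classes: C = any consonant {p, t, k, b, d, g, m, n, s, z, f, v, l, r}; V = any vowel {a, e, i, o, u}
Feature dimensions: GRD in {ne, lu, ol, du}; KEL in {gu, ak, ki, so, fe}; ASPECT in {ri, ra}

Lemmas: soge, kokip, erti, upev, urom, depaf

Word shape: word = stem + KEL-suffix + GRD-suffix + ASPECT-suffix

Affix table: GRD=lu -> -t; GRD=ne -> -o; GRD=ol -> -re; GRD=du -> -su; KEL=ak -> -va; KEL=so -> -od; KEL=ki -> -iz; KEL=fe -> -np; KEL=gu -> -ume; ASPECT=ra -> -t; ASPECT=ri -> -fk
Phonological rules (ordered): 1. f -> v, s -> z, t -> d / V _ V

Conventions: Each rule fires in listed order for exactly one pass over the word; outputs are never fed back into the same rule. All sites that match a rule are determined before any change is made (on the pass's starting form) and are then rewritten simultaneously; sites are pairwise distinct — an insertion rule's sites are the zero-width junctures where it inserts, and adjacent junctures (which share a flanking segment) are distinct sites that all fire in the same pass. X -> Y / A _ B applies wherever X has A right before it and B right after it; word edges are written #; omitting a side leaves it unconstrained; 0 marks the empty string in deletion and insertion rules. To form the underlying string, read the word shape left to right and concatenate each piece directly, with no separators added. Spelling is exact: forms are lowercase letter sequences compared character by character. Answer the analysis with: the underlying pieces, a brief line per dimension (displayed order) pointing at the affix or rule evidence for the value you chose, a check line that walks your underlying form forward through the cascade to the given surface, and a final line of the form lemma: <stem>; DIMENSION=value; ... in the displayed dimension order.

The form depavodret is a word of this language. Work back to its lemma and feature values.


underlying: depaf-od-re-t
GRD=ol - signalled by the affix -re
KEL=so - signalled by the affix -od
ASPECT=ra - signalled by the affix -t
check: depafodret -> depavodret
lemma: depaf; GRD=ol; KEL=so; ASPECT=ra


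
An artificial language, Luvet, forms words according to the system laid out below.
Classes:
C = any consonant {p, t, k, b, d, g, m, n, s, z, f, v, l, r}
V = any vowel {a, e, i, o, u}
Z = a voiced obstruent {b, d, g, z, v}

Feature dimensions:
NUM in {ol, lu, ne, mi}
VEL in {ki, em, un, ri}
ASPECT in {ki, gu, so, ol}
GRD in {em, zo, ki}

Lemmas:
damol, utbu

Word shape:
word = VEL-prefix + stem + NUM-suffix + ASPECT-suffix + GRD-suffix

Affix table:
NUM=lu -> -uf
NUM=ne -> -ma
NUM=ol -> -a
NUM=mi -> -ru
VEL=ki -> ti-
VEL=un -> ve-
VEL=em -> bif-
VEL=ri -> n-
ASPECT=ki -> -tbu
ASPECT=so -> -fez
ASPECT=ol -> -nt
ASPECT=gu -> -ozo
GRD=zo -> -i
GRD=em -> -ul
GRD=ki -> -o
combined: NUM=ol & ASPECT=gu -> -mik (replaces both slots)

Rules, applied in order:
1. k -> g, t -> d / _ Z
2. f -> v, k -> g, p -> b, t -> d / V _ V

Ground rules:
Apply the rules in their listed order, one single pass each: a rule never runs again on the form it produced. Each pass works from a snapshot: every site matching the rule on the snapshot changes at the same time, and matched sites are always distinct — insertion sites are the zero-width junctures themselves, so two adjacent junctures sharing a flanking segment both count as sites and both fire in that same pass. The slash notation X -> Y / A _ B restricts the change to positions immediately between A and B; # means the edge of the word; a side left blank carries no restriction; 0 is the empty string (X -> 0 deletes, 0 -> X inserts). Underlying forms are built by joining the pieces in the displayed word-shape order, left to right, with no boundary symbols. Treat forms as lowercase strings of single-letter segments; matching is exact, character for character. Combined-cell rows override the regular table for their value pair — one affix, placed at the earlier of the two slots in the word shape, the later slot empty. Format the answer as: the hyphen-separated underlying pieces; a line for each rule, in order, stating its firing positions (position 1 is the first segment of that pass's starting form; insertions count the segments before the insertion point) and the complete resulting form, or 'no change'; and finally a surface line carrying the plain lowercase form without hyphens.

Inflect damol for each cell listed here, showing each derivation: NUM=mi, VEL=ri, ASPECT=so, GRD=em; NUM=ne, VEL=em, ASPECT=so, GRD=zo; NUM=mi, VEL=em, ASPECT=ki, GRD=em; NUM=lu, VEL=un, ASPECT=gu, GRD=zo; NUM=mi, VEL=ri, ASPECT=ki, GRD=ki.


cell NUM=mi, VEL=ri, ASPECT=so, GRD=em:
underlying: n-damol-ru-fez-ul
1. k -> g, t -> d / _ Z: no change
2. f -> v, k -> g, p -> b, t -> d / V _ V: fires at position(s) 9: ndamolruvezul
surface: ndamolruvezul

cell NUM=ne, VEL=em, ASPECT=so, GRD=zo:
underlying: bif-damol-ma-fez-i
1. k -> g, t -> d / _ Z: no change
2. f -> v, k -> g, p -> b, t -> d / V _ V: fires at position(s) 11: bifdamolmavezi
surface: bifdamolmavezi

cell NUM=mi, VEL=em, ASPECT=ki, GRD=em:
underlying: bif-damol-ru-tbu-ul
1. k -> g, t -> d / _ Z: fires at position(s) 11: bifdamolrudbuul
2. f -> v, k -> g, p -> b, t -> d / V _ V: no change
surface: bifdamolrudbuul

cell NUM=lu, VEL=un, ASPECT=gu, GRD=zo:
underlying: ve-damol-uf-ozo-i
1. k -> g, t -> d / _ Z: no change
2. f -> v, k -> g, p -> b, t -> d / V _ V: fires at position(s) 9: vedamoluvozoi
surface: vedamoluvozoi

cell NUM=mi, VEL=ri, ASPECT=ki, GRD=ki:
underlying: n-damol-ru-tbu-o
1. k -> g, t -> d / _ Z: fires at position(s) 9: ndamolrudbuo
2. f -> v, k -> g, p -> b, t -> d / V _ V: no change
surface: ndamolrudbuo


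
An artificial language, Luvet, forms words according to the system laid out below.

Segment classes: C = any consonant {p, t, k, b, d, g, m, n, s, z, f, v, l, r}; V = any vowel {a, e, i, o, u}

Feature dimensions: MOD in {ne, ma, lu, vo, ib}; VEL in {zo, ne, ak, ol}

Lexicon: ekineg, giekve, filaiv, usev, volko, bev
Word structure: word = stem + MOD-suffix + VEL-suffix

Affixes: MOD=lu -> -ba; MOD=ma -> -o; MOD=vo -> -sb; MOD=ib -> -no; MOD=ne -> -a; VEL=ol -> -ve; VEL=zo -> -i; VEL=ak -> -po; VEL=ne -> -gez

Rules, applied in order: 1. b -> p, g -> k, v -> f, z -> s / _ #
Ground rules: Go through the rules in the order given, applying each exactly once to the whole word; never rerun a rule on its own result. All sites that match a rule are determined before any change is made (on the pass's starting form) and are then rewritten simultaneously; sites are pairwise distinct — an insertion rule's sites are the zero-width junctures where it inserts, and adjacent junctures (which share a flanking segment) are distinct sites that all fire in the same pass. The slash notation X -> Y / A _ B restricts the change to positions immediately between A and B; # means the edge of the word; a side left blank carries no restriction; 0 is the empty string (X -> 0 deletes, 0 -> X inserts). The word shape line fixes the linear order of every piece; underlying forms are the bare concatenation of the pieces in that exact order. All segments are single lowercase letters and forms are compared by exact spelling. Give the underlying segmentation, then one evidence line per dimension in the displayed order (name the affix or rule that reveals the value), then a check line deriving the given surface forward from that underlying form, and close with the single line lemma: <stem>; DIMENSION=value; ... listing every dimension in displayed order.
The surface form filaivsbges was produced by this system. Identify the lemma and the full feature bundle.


underlying: filaiv-sb-gez
MOD=vo - signalled by the affix -sb
VEL=ne - signalled by the affix -gez
check: filaivsbgez -> filaivsbges
lemma: filaiv; MOD=vo; VEL=ne


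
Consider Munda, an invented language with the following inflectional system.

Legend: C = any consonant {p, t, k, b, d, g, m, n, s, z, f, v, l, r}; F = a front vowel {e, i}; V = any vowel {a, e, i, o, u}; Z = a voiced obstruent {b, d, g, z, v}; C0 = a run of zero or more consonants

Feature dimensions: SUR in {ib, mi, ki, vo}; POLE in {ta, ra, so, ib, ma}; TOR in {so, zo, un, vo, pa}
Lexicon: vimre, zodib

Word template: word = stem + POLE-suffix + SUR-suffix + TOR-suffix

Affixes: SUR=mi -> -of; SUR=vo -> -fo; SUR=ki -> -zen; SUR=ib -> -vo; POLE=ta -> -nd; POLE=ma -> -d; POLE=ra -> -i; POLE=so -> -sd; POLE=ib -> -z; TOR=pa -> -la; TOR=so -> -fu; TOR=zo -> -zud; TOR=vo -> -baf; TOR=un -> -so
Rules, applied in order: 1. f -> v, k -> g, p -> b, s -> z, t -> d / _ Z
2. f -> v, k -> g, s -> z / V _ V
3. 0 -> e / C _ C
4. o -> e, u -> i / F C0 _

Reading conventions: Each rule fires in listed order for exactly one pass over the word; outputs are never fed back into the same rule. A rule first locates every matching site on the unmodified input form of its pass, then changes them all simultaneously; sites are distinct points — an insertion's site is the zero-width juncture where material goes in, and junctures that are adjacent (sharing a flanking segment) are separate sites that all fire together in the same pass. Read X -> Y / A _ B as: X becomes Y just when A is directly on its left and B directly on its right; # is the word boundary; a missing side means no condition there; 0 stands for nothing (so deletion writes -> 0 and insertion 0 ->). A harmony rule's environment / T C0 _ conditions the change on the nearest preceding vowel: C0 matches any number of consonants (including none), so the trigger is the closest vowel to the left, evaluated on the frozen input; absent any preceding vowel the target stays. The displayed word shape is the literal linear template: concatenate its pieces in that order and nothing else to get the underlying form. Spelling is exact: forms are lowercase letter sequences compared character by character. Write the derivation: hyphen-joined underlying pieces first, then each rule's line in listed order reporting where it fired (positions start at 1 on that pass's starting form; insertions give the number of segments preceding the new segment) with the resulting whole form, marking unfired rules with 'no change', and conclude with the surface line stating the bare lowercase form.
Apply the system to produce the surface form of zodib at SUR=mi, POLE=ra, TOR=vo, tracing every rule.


underlying: zodib-i-of-baf
1. f -> v, k -> g, p -> b, s -> z, t -> d / _ Z: fires at position(s) 8: zodibiovbaf
2. f -> v, k -> g, s -> z / V _ V: no change
3. 0 -> e / C _ C: inserts after position(s) 8: zodibiovebaf
4. o -> e, u -> i / F C0 _: fires at position(s) 7: zodibievebaf
surface: zodibievebaf


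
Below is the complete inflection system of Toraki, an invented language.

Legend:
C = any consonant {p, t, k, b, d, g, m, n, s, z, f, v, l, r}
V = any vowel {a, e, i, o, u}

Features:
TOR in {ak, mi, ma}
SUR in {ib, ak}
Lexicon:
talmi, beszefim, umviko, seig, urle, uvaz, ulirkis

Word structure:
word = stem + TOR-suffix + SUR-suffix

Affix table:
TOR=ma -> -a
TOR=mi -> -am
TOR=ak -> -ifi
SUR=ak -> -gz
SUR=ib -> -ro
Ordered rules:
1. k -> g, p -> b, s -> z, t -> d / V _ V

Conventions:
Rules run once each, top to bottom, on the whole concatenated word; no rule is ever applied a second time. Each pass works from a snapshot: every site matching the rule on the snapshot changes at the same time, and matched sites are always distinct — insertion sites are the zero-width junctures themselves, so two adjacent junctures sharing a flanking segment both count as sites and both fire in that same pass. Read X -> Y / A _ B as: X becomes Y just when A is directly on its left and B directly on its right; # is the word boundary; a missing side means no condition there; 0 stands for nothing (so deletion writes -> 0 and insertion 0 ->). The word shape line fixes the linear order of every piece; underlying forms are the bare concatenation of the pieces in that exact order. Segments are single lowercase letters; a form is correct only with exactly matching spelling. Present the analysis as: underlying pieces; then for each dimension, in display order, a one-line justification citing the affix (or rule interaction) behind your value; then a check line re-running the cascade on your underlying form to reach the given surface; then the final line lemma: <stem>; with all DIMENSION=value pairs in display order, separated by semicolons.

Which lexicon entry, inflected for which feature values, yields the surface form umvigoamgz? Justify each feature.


underlying: umviko-am-gz
TOR=mi - signalled by the affix -am
SUR=ak - signalled by the affix -gz
check: umvikoamgz -> umvigoamgz
lemma: umviko; TOR=mi; SUR=ak


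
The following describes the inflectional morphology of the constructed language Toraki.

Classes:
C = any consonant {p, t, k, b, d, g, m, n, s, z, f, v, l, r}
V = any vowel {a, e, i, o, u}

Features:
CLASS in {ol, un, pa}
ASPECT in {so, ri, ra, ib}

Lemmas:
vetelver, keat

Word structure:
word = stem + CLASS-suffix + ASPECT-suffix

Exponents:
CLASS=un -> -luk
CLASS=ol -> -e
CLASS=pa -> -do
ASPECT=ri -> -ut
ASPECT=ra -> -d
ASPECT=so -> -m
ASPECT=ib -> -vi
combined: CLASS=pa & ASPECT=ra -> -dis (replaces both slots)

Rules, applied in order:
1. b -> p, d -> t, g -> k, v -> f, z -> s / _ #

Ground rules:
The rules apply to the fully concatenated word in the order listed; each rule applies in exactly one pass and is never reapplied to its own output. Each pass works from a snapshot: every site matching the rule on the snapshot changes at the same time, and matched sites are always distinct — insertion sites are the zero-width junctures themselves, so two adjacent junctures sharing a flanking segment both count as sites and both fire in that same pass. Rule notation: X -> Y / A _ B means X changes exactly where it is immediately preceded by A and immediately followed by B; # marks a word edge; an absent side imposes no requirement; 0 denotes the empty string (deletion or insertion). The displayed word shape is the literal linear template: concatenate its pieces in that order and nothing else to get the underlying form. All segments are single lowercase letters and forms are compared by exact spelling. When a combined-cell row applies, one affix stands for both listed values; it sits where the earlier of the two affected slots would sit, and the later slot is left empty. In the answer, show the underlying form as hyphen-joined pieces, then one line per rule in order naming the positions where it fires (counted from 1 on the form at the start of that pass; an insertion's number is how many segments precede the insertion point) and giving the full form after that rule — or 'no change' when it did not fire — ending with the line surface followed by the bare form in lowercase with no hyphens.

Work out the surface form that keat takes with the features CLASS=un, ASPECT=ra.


underlying: keat-luk-d
1. b -> p, d -> t, g -> k, v -> f, z -> s / _ #: fires at position(s) 8: keatlukt
surface: keatlukt
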